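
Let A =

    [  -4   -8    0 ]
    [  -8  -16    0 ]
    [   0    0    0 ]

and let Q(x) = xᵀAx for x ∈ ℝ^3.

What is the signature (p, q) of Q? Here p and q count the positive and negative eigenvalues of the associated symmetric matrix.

(0, 1)

Congruent diagonalization of A (simultaneous row and column reduction) yields pivots -4, 0, 0.
Counting signs: 1 negative, 2 zero.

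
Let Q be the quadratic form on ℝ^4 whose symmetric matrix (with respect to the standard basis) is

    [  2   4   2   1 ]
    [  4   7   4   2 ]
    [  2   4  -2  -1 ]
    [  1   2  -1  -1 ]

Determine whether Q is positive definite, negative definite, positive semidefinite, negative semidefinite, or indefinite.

Congruent diagonalization of A (simultaneous row and column reduction) yields pivots 2, -1, -4, -1/2.
That gives 1 positive, 3 negative pivots.
Hence Q is indefinite.

indefinite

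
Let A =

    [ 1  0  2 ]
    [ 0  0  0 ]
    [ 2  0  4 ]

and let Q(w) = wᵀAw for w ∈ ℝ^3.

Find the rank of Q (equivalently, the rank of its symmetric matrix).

1

Applying the same elementary operations to the rows and columns of A produces a congruent diagonal matrix with entries 1, 0, 0.
So there are 1 positive, 2 zero pivots.
The rank is the number of nonzero pivots: 1.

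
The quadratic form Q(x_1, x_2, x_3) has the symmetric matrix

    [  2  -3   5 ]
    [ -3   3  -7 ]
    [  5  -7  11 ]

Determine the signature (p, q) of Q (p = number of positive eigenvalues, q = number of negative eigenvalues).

(1, 2)

Applying the same elementary operations to the rows and columns of A produces a congruent diagonal matrix with entries 2, -3/2, -4/3.
So there are 1 positive, 2 negative pivots.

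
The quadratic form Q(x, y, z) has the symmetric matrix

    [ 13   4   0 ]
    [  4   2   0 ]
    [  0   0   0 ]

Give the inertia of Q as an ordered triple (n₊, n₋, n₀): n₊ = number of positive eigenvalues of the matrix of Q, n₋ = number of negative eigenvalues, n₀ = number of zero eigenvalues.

Symmetric row and column elimination reduces A to a congruent diagonal form with pivots 13, 10/13, 0.
So there are 2 positive, 1 zero pivots.

(2, 0, 1)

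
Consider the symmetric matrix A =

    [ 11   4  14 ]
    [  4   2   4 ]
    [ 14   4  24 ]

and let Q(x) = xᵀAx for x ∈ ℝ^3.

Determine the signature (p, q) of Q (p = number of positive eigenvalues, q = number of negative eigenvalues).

(3, 0)

Symmetric row and column elimination reduces A to a congruent diagonal form with pivots 11, 6/11, 4.
Counting signs: 3 positive.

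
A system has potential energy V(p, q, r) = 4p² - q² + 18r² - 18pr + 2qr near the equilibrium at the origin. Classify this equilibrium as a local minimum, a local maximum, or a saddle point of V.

saddle point

The Hessian at the origin is H = [[8, 0, -18], [0, -2, 2], [-18, 2, 36]].
Symmetric row and column elimination reduces H to a congruent diagonal form with pivots 8, -2, -5/2.
So there are 1 positive, 2 negative pivots.
H is indefinite, so the origin is a saddle point.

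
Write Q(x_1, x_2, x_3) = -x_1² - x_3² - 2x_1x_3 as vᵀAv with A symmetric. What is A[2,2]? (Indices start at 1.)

The coefficient of x_2² in Q is 0, and that is exactly A[2,2].

0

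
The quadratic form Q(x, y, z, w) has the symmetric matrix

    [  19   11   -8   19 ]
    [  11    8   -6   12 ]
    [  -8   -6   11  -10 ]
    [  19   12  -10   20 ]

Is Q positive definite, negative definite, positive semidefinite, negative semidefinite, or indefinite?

Congruent diagonalization of A (simultaneous row and column reduction) yields pivots 19, 31/19, 201/31, 12/67.
That gives 4 positive pivots.
Hence Q is positive definite.

positive definite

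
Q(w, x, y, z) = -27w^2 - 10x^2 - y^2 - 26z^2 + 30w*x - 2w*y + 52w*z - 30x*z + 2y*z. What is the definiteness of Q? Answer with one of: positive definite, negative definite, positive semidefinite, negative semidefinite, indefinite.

The symmetric matrix of Q is A = [[-27, 15, -1, 26], [15, -10, 0, -15], [-1, 0, -1, 1], [26, -15, 1, -26]].
Leading principal minors: Δ_1 = -27, Δ_2 = 45, Δ_3 = -35, Δ_4 = 25.
The signs alternate starting with Δ_1 < 0, so by Sylvester's criterion Q is negative definite.

negative definite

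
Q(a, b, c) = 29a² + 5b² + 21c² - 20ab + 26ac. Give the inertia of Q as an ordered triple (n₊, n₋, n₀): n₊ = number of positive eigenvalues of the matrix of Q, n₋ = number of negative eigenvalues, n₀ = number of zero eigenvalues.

(3, 0, 0)

The symmetric matrix is A = [[29, -10, 13], [-10, 5, 0], [13, 0, 21]].
Congruent diagonalization of A (simultaneous row and column reduction) yields pivots 29, 45/29, 20/9.
That gives 3 positive pivots.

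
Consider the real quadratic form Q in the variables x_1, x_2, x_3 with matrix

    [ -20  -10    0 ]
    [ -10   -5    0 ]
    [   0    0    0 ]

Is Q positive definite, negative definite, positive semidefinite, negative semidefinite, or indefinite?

Symmetric row and column elimination reduces A to a congruent diagonal form with pivots -20, 0, 0.
Counting signs: 1 negative, 2 zero.
Hence Q is negative semidefinite.

negative semidefinite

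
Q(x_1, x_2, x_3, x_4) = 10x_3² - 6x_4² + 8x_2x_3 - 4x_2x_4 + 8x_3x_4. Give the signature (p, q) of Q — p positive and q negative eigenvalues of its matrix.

The symmetric matrix is A = [[0, 0, 0, 0], [0, 0, 4, -2], [0, 4, 10, 4], [0, -2, 4, -6]].
By Sylvester's law of inertia any congruent diagonalization of A has 2 positive, 1 negative and 1 zero entries.

(2, 1)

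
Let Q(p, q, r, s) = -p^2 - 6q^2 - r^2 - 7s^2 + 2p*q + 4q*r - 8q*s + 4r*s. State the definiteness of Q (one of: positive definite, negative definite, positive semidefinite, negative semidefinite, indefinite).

The symmetric matrix of Q is A = [[-1, 1, 0, 0], [1, -6, 2, -4], [0, 2, -1, 2], [0, -4, 2, -7]].
Leading principal minors: Δ_1 = -1, Δ_2 = 5, Δ_3 = -1, Δ_4 = 3.
The signs alternate starting with Δ_1 < 0, so by Sylvester's criterion Q is negative definite.

negative definite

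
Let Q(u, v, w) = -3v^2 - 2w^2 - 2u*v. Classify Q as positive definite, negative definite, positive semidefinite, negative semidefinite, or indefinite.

indefinite

The symmetric matrix is A = [[0, -1, 0], [-1, -3, 0], [0, 0, -2]].
A is congruent to a diagonal matrix with 1 positive, 2 negative and 0 zero entries, so Q is indefinite.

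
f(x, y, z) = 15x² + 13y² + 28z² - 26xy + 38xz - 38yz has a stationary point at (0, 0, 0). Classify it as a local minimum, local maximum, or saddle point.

local minimum

The Hessian at the origin is H = [[30, -26, 38], [-26, 26, -38], [38, -38, 56]].
An LDLᵀ factorisation of H has diagonal entries 30, 52/15, 6/13.
That gives 3 positive pivots.
H is positive definite, so the origin is a strict local minimum.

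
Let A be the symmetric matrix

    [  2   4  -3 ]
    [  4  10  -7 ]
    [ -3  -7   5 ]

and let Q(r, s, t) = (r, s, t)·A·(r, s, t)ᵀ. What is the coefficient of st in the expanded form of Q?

-14

The coefficient of st is A[2,3] + A[3,2] = 2·(-7) = -14.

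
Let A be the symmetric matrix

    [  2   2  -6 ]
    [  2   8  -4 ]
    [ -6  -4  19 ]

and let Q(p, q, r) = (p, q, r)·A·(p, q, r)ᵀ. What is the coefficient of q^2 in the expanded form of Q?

8

The coefficient of q^2 is the diagonal entry A[2,2] = 8.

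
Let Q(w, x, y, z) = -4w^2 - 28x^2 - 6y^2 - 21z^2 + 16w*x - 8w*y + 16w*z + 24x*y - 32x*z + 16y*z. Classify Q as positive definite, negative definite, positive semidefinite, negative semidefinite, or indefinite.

The associated matrix is A = [[-4, 8, -4, 8], [8, -28, 12, -16], [-4, 12, -6, 8], [8, -16, 8, -21]].
Row-reducing A symmetrically gives the diagonal entries -4, -12, -2/3, -5.
Counting signs: 4 negative.
Hence Q is negative definite.

negative definite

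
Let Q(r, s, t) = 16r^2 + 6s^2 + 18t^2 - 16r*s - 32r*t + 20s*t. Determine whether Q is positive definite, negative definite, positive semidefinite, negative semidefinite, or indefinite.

The associated matrix is A = [[16, -8, -16], [-8, 6, 10], [-16, 10, 18]].
Row-reducing A symmetrically gives the diagonal entries 16, 2, 0.
Counting signs: 2 positive, 1 zero.
Hence Q is positive semidefinite.

positive semidefinite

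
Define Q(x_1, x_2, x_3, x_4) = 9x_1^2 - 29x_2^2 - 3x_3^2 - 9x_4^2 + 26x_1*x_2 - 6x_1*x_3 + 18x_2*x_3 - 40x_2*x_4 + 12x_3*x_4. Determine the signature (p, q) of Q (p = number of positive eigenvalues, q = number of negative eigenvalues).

(1, 2)

Write A = [[9, 13, -3, 0], [13, -29, 9, -20], [-3, 9, -3, 6], [0, -20, 6, -9]].
Row-reducing A symmetrically gives the diagonal entries 9, -430/9, -12/43, 0.
Counting signs: 1 positive, 2 negative, 1 zero.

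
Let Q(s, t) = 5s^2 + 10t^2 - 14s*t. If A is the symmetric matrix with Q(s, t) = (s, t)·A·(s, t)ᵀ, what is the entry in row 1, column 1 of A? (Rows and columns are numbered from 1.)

5

The coefficient of s^2 in Q is 5, and that is exactly A[1,1].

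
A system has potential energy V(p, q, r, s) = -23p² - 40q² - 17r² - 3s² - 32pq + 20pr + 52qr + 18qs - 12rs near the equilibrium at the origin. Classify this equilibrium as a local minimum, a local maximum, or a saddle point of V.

The Hessian at the origin is H = [[-46, -32, 20, 0], [-32, -80, 52, 18], [20, 52, -34, -12], [0, 18, -12, -6]].
Applying the same elementary operations to the rows and columns of H produces a congruent diagonal matrix with entries -46, -1328/23, -15/83, -3/10.
So there are 4 negative pivots.
H is negative definite, so the origin is a strict local maximum.

local maximum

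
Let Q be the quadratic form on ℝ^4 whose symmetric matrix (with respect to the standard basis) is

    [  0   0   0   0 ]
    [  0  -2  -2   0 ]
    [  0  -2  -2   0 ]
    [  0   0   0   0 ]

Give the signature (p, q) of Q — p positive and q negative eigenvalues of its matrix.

(0, 1)

Symmetric row and column elimination reduces A to a congruent diagonal form with pivots 0, -2, 0, 0.
So there are 1 negative, 3 zero pivots.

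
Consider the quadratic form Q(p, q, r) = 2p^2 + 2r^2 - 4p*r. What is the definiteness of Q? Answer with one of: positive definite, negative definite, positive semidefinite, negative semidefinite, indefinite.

positive semidefinite

Write A = [[2, 0, -2], [0, 0, 0], [-2, 0, 2]].
Row-reducing A symmetrically gives the diagonal entries 2, 0, 0.
Counting signs: 1 positive, 2 zero.
Hence Q is positive semidefinite.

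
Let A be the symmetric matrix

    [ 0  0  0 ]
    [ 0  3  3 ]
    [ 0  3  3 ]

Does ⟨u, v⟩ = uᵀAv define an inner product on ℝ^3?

no

Congruent diagonalization of A (simultaneous row and column reduction) yields pivots 0, 3, 0.
That gives 1 positive, 2 zero pivots.
Hence Q is positive semidefinite.
⟨·,·⟩ is an inner product exactly when A is positive definite.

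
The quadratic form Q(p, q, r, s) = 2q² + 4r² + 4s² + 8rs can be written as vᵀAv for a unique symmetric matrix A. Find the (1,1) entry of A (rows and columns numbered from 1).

0

The coefficient of p² in Q is 0, and that is exactly A[1,1].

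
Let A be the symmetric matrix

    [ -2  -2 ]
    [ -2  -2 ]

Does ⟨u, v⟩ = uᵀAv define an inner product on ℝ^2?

no

Row-reducing A symmetrically gives the diagonal entries -2, 0.
Counting signs: 1 negative, 1 zero.
Hence Q is negative semidefinite.
⟨·,·⟩ is an inner product exactly when A is positive definite.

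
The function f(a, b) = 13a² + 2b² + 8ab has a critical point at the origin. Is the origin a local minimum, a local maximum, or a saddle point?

local minimum

The Hessian at the origin is H = [[26, 8], [8, 4]].
det H = 26·4 − (8)² = 40 > 0 and H[1,1] = 26 > 0, so H is positive definite.
Therefore the origin is a local minimum.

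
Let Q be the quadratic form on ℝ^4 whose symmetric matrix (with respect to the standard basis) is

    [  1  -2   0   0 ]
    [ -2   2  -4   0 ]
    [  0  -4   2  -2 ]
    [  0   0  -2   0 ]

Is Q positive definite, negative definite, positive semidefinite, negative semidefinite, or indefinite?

indefinite

An LDLᵀ factorisation of A has diagonal entries 1, -2, 10, -2/5.
So there are 2 positive, 2 negative pivots.
Hence Q is indefinite.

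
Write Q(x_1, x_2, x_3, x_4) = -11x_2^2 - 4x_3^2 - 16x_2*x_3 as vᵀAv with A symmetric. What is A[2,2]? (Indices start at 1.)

The coefficient of x_2^2 in Q is -11, and that is exactly A[2,2].

-11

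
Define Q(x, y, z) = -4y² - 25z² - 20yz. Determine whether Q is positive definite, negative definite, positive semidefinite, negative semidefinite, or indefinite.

Write A = [[0, 0, 0], [0, -4, -10], [0, -10, -25]].
Applying the same elementary operations to the rows and columns of A produces a congruent diagonal matrix with entries 0, -4, 0.
That gives 1 negative, 2 zero pivots.
Hence Q is negative semidefinite.

negative semidefinite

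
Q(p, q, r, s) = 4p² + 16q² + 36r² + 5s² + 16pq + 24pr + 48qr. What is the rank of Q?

Write A = [[4, 8, 12, 0], [8, 16, 24, 0], [12, 24, 36, 0], [0, 0, 0, 5]].
Symmetric row and column elimination reduces A to a congruent diagonal form with pivots 4, 0, 0, 5.
That gives 2 positive, 2 zero pivots.
The rank is the number of nonzero pivots: 2.

2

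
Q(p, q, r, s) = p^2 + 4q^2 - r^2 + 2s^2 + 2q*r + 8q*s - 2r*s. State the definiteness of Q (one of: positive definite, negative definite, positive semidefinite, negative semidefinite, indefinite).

indefinite

Write A = [[1, 0, 0, 0], [0, 4, 1, 4], [0, 1, -1, -1], [0, 4, -1, 2]].
Applying the same elementary operations to the rows and columns of A produces a congruent diagonal matrix with entries 1, 4, -5/4, 6/5.
Counting signs: 3 positive, 1 negative.
Hence Q is indefinite.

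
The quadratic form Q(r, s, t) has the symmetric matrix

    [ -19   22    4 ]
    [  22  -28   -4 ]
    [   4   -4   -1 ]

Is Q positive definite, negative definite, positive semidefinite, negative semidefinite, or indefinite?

negative semidefinite

Applying the same elementary operations to the rows and columns of A produces a congruent diagonal matrix with entries -19, -48/19, 0.
So there are 2 negative, 1 zero pivots.
Hence Q is negative semidefinite.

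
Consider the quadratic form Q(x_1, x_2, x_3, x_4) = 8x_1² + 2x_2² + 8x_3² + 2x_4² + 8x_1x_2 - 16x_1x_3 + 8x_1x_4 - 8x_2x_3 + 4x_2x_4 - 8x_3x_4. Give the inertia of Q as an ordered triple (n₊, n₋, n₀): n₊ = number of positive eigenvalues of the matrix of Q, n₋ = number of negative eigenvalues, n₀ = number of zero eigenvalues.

(1, 0, 3)

The associated matrix is A = [[8, 4, -8, 4], [4, 2, -4, 2], [-8, -4, 8, -4], [4, 2, -4, 2]].
Symmetric row and column elimination reduces A to a congruent diagonal form with pivots 8, 0, 0, 0.
So there are 1 positive, 3 zero pivots.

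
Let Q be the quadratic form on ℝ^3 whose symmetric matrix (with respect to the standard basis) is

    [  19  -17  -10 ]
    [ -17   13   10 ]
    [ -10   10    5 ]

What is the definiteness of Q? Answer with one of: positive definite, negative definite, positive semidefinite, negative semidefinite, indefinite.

Congruent diagonalization of A (simultaneous row and column reduction) yields pivots 19, -42/19, 5/21.
So there are 2 positive, 1 negative pivots.
Hence Q is indefinite.

indefinite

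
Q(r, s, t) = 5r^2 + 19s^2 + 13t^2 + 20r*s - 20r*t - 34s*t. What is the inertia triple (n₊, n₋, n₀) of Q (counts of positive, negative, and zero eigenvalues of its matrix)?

The symmetric matrix is A = [[5, 10, -10], [10, 19, -17], [-10, -17, 13]].
Row-reducing A symmetrically gives the diagonal entries 5, -1, 2.
That gives 2 positive, 1 negative pivots.

(2, 1, 0)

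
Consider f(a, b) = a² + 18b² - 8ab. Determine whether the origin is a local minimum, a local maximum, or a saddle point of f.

The Hessian at the origin is H = [[2, -8], [-8, 36]].
det H = 2·36 − (-8)² = 8 > 0 and H[1,1] = 2 > 0, so H is positive definite.
Therefore the origin is a local minimum.

local minimum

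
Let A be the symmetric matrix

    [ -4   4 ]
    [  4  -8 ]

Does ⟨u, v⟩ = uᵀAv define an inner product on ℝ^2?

Symmetric row and column elimination reduces A to a congruent diagonal form with pivots -4, -4.
So there are 2 negative pivots.
Hence Q is negative definite.
⟨·,·⟩ is an inner product exactly when A is positive definite.

no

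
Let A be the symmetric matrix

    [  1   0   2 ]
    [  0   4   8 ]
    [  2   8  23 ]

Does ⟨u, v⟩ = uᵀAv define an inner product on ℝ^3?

yes

Congruent diagonalization of A (simultaneous row and column reduction) yields pivots 1, 4, 3.
So there are 3 positive pivots.
Hence Q is positive definite.
⟨·,·⟩ is an inner product exactly when A is positive definite.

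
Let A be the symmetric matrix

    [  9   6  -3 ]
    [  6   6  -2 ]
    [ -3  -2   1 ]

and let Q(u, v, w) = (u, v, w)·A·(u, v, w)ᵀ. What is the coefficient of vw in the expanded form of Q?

-4

The coefficient of vw is A[2,3] + A[3,2] = 2·(-2) = -4.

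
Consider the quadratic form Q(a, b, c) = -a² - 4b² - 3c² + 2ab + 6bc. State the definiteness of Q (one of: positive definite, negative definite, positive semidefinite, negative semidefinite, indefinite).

negative semidefinite

The symmetric matrix is A = [[-1, 1, 0], [1, -4, 3], [0, 3, -3]].
Applying the same elementary operations to the rows and columns of A produces a congruent diagonal matrix with entries -1, -3, 0.
That gives 2 negative, 1 zero pivots.
Hence Q is negative semidefinite.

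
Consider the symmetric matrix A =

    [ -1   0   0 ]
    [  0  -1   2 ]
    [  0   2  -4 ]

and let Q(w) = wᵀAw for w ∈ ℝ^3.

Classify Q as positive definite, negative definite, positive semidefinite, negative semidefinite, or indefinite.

negative semidefinite

Row-reducing A symmetrically gives the diagonal entries -1, -1, 0.
Counting signs: 2 negative, 1 zero.
Hence Q is negative semidefinite.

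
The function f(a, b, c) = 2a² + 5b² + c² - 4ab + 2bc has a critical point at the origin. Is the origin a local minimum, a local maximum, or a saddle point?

The Hessian at the origin is H = [[4, -4, 0], [-4, 10, 2], [0, 2, 2]].
Applying the same elementary operations to the rows and columns of H produces a congruent diagonal matrix with entries 4, 6, 4/3.
That gives 3 positive pivots.
H is positive definite, so the origin is a strict local minimum.

local minimum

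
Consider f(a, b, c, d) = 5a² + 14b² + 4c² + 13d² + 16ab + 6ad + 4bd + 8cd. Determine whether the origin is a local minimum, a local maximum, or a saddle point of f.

local minimum

The Hessian at the origin is H = [[10, 16, 0, 6], [16, 28, 0, 4], [0, 0, 8, 8], [6, 4, 8, 26]].
An LDLᵀ factorisation of H has diagonal entries 10, 12/5, 8, 4/3.
So there are 4 positive pivots.
H is positive definite, so the origin is a strict local minimum.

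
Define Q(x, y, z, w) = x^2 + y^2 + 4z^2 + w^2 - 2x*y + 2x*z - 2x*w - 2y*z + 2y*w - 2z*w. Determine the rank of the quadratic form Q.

2

The associated matrix is A = [[1, -1, 1, -1], [-1, 1, -1, 1], [1, -1, 4, -1], [-1, 1, -1, 1]].
Congruent diagonalization of A (simultaneous row and column reduction) yields pivots 1, 0, 3, 0.
That gives 2 positive, 2 zero pivots.
The rank is the number of nonzero pivots: 2.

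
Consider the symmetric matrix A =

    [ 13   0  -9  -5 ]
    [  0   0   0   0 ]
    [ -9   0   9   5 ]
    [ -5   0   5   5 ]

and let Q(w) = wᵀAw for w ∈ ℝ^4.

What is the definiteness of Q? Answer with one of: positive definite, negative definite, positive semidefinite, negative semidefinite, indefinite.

Congruent diagonalization of A (simultaneous row and column reduction) yields pivots 13, 0, 36/13, 20/9.
That gives 3 positive, 1 zero pivots.
Hence Q is positive semidefinite.

positive semidefinite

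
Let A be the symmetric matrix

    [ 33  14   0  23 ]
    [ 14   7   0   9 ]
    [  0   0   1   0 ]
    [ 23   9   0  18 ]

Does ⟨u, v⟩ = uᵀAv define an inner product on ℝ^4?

An LDLᵀ factorisation of A has diagonal entries 33, 35/33, 1, 10/7.
That gives 4 positive pivots.
Hence Q is positive definite.
⟨·,·⟩ is an inner product exactly when A is positive definite.

yes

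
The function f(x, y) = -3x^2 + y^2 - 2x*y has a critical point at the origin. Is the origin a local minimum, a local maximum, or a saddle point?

saddle point

The Hessian at the origin is H = [[-6, -2], [-2, 2]].
det H = -6·2 − (-2)² = -16 < 0, so H is indefinite.
Therefore the origin is a saddle point.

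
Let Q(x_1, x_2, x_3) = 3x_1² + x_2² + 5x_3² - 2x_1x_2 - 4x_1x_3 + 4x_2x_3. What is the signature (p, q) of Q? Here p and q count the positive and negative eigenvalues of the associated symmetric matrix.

Write A = [[3, -1, -2], [-1, 1, 2], [-2, 2, 5]].
Congruent diagonalization of A (simultaneous row and column reduction) yields pivots 3, 2/3, 1.
Counting signs: 3 positive.

(3, 0)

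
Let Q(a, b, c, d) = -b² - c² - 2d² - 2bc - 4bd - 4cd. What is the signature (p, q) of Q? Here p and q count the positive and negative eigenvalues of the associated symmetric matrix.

(1, 1)

The associated matrix is A = [[0, 0, 0, 0], [0, -1, -1, -2], [0, -1, -1, -2], [0, -2, -2, -2]].
Row-reducing A symmetrically gives the diagonal entries 0, -1, 0, 2.
Counting signs: 1 positive, 1 negative, 2 zero.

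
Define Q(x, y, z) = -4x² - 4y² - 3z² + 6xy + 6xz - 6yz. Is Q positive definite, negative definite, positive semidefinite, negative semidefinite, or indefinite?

negative definite

The symmetric matrix of Q is A = [[-4, 3, 3], [3, -4, -3], [3, -3, -3]].
Leading principal minors: Δ_1 = -4, Δ_2 = 7, Δ_3 = -3.
The signs alternate starting with Δ_1 < 0, so by Sylvester's criterion Q is negative definite.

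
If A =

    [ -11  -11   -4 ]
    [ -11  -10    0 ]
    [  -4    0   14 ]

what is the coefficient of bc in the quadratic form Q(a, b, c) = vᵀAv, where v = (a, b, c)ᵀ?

The coefficient of bc is A[2,3] + A[3,2] = 2·0 = 0.

0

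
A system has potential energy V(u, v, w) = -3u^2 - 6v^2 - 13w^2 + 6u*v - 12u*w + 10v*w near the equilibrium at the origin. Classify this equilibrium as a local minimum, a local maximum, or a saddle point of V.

local maximum

The Hessian at the origin is H = [[-6, 6, -12], [6, -12, 10], [-12, 10, -26]].
Row-reducing H symmetrically gives the diagonal entries -6, -6, -4/3.
That gives 3 negative pivots.
H is negative definite, so the origin is a strict local maximum.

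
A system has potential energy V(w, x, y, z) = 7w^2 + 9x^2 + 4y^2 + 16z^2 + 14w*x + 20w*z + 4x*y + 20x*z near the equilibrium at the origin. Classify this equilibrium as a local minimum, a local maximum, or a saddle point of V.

local minimum

The Hessian at the origin is H = [[14, 14, 0, 20], [14, 18, 4, 20], [0, 4, 8, 0], [20, 20, 0, 32]].
Row-reducing H symmetrically gives the diagonal entries 14, 4, 4, 24/7.
So there are 4 positive pivots.
H is positive definite, so the origin is a strict local minimum.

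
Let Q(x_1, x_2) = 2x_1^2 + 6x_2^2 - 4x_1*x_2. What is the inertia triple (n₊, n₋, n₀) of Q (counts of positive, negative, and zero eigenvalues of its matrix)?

The associated matrix is A = [[2, -2], [-2, 6]].
Row-reducing A symmetrically gives the diagonal entries 2, 4.
That gives 2 positive pivots.

(2, 0, 0)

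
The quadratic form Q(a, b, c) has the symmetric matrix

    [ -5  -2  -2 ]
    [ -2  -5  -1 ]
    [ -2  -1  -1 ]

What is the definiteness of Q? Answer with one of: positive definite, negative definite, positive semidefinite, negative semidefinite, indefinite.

negative definite

Leading principal minors: Δ_1 = -5, Δ_2 = 21, Δ_3 = -4.
The signs alternate starting with Δ_1 < 0, so by Sylvester's criterion Q is negative definite.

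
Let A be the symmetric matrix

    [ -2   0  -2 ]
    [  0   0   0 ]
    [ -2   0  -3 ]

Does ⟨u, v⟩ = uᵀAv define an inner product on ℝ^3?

no

Symmetric row and column elimination reduces A to a congruent diagonal form with pivots -2, 0, -1.
Counting signs: 2 negative, 1 zero.
Hence Q is negative semidefinite.
⟨·,·⟩ is an inner product exactly when A is positive definite.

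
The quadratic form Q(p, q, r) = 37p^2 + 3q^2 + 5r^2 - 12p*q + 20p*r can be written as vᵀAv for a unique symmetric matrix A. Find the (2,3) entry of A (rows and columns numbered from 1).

The coefficient of q·r in Q is 0. For a symmetric A this equals A[2,3] + A[3,2] = 2·A[2,3].
So A[2,3] = 0/2 = 0.

0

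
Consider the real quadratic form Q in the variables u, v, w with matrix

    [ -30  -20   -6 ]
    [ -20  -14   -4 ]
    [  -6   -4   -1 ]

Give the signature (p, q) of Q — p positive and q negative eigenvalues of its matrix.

Applying the same elementary operations to the rows and columns of A produces a congruent diagonal matrix with entries -30, -2/3, 1/5.
Counting signs: 1 positive, 2 negative.

(1, 2)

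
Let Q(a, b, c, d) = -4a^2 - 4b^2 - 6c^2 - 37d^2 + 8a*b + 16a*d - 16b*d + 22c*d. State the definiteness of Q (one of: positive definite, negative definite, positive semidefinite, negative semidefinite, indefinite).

negative semidefinite

The symmetric matrix is A = [[-4, 4, 0, 8], [4, -4, 0, -8], [0, 0, -6, 11], [8, -8, 11, -37]].
Symmetric row and column elimination reduces A to a congruent diagonal form with pivots -4, 0, -6, -5/6.
Counting signs: 3 negative, 1 zero.
Hence Q is negative semidefinite.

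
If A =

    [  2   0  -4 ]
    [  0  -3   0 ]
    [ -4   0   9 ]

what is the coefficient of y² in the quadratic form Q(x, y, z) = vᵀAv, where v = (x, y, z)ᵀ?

-3

The coefficient of y² is the diagonal entry A[2,2] = -3.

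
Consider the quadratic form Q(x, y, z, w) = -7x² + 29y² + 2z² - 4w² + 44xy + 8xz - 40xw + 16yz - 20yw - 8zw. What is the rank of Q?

3

The associated matrix is A = [[-7, 22, 4, -20], [22, 29, 8, -10], [4, 8, 2, -4], [-20, -10, -4, -4]].
Applying the same elementary operations to the rows and columns of A produces a congruent diagonal matrix with entries -7, 687/7, -6/229, 0.
That gives 1 positive, 2 negative, 1 zero pivots.
The rank is the number of nonzero pivots: 3.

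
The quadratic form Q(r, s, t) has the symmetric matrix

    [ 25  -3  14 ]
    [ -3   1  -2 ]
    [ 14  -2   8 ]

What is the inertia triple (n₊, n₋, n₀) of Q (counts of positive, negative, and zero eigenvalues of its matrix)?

Congruent diagonalization of A (simultaneous row and column reduction) yields pivots 25, 16/25, 0.
Counting signs: 2 positive, 1 zero.

(2, 0, 1)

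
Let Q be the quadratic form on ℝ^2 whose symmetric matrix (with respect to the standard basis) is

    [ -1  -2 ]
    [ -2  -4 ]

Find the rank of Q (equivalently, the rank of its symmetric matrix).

1

Applying the same elementary operations to the rows and columns of A produces a congruent diagonal matrix with entries -1, 0.
Counting signs: 1 negative, 1 zero.
The rank is the number of nonzero pivots: 1.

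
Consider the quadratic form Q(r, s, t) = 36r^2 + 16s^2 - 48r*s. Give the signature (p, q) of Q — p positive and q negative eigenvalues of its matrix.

(1, 0)

The associated matrix is A = [[36, -24, 0], [-24, 16, 0], [0, 0, 0]].
Symmetric row and column elimination reduces A to a congruent diagonal form with pivots 36, 0, 0.
So there are 1 positive, 2 zero pivots.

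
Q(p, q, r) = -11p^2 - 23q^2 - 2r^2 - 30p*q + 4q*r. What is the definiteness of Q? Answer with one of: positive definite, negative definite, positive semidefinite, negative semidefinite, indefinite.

Write A = [[-11, -15, 0], [-15, -23, 2], [0, 2, -2]].
Row-reducing A symmetrically gives the diagonal entries -11, -28/11, -3/7.
So there are 3 negative pivots.
Hence Q is negative definite.

negative definite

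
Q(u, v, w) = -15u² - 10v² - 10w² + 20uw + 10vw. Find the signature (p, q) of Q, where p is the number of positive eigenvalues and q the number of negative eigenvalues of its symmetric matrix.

(0, 3)

The associated matrix is A = [[-15, 0, 10], [0, -10, 5], [10, 5, -10]].
Symmetric row and column elimination reduces A to a congruent diagonal form with pivots -15, -10, -5/6.
Counting signs: 3 negative.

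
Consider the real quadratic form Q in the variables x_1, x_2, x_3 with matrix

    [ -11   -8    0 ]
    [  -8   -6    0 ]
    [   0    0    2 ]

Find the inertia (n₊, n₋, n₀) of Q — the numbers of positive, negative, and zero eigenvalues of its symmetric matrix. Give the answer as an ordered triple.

(1, 2, 0)

Symmetric row and column elimination reduces A to a congruent diagonal form with pivots -11, -2/11, 2.
Counting signs: 1 positive, 2 negative.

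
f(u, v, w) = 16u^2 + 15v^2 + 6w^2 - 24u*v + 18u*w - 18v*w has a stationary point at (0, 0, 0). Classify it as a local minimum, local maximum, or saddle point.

The Hessian at the origin is H = [[32, -24, 18], [-24, 30, -18], [18, -18, 12]].
An LDLᵀ factorisation of H has diagonal entries 32, 12, 3/16.
So there are 3 positive pivots.
H is positive definite, so the origin is a strict local minimum.

local minimum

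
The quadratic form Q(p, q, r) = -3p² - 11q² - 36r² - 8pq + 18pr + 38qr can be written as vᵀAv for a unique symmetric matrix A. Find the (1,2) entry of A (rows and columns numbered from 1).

The coefficient of p·q in Q is -8. For a symmetric A this equals A[1,2] + A[2,1] = 2·A[1,2].
So A[1,2] = -8/2 = -4.

-4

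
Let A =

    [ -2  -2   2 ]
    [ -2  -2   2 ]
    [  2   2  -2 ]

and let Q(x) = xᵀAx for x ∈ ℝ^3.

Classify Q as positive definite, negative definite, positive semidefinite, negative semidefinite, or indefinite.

negative semidefinite

Symmetric row and column elimination reduces A to a congruent diagonal form with pivots -2, 0, 0.
That gives 1 negative, 2 zero pivots.
Hence Q is negative semidefinite.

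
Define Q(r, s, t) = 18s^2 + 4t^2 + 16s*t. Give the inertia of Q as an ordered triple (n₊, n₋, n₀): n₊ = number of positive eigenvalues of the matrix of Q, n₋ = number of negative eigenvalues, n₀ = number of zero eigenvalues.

The symmetric matrix is A = [[0, 0, 0], [0, 18, 8], [0, 8, 4]].
Row-reducing A symmetrically gives the diagonal entries 0, 18, 4/9.
Counting signs: 2 positive, 1 zero.

(2, 0, 1)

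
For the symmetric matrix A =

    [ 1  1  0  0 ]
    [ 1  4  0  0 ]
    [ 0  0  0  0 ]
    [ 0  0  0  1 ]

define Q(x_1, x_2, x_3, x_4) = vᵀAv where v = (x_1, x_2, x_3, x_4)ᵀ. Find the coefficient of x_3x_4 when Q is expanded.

0

The coefficient of x_3x_4 is A[3,4] + A[4,3] = 2·0 = 0.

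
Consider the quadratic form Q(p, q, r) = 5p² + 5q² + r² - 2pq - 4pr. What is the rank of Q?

3

The symmetric matrix is A = [[5, -1, -2], [-1, 5, 0], [-2, 0, 1]].
An LDLᵀ factorisation of A has diagonal entries 5, 24/5, 1/6.
Counting signs: 3 positive.
The rank is the number of nonzero pivots: 3.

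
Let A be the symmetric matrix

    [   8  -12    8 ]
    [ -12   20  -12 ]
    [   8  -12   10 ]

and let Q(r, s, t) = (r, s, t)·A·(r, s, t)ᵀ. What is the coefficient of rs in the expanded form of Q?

-24

The coefficient of rs is A[1,2] + A[2,1] = 2·(-12) = -24.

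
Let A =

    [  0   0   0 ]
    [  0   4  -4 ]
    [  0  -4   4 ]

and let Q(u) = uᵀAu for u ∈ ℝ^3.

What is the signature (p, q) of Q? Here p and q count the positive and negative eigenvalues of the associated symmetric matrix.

Symmetric row and column elimination reduces A to a congruent diagonal form with pivots 0, 4, 0.
Counting signs: 1 positive, 2 zero.

(1, 0)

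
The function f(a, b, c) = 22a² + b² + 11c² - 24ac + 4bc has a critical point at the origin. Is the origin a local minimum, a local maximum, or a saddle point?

The Hessian at the origin is H = [[44, 0, -24], [0, 2, 4], [-24, 4, 22]].
Symmetric row and column elimination reduces H to a congruent diagonal form with pivots 44, 2, 10/11.
That gives 3 positive pivots.
H is positive definite, so the origin is a strict local minimum.

local minimum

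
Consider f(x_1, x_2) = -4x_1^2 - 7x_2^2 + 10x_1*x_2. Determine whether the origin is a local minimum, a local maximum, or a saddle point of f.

The Hessian at the origin is H = [[-8, 10], [10, -14]].
det H = -8·-14 − (10)² = 12 > 0 and H[1,1] = -8 < 0, so H is negative definite.
Therefore the origin is a local maximum.

local maximum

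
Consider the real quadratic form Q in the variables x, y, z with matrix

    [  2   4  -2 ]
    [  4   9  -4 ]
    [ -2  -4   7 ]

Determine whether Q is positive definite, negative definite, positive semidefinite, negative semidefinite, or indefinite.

positive definite

Row-reducing A symmetrically gives the diagonal entries 2, 1, 5.
That gives 3 positive pivots.
Hence Q is positive definite.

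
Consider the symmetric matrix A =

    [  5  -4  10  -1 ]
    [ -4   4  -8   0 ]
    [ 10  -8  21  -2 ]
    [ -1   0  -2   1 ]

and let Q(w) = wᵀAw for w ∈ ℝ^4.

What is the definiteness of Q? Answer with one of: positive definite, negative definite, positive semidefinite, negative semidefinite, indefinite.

Applying the same elementary operations to the rows and columns of A produces a congruent diagonal matrix with entries 5, 4/5, 1, 0.
Counting signs: 3 positive, 1 zero.
Hence Q is positive semidefinite.

positive semidefinite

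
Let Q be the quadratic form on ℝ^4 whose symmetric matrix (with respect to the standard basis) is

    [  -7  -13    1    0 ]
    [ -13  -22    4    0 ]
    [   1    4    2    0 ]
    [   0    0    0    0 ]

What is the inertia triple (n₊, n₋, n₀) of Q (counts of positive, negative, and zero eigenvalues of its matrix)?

(1, 1, 2)

Applying the same elementary operations to the rows and columns of A produces a congruent diagonal matrix with entries -7, 15/7, 0, 0.
Counting signs: 1 positive, 1 negative, 2 zero.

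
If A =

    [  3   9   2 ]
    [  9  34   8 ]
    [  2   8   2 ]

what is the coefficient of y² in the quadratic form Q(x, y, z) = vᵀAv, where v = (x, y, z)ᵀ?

34

The coefficient of y² is the diagonal entry A[2,2] = 34.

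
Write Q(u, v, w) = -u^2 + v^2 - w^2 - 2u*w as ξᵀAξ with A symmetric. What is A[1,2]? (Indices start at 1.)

The coefficient of u·v in Q is 0. For a symmetric A this equals A[1,2] + A[2,1] = 2·A[1,2].
So A[1,2] = 0/2 = 0.

0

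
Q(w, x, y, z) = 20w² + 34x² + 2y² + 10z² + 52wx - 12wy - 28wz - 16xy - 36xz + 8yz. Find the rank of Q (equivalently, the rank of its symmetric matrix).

2

The associated matrix is A = [[20, 26, -6, -14], [26, 34, -8, -18], [-6, -8, 2, 4], [-14, -18, 4, 10]].
Congruent diagonalization of A (simultaneous row and column reduction) yields pivots 20, 1/5, 0, 0.
So there are 2 positive, 2 zero pivots.
The rank is the number of nonzero pivots: 2.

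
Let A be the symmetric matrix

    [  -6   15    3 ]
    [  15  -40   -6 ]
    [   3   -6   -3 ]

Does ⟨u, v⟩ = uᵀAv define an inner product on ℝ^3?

no

An LDLᵀ factorisation of A has diagonal entries -6, -5/2, -3/5.
So there are 3 negative pivots.
Hence Q is negative definite.
⟨·,·⟩ is an inner product exactly when A is positive definite.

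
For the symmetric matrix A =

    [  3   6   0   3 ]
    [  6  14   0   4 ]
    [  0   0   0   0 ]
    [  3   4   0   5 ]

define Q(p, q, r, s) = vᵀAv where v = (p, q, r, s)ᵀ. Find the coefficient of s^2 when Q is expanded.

5

The coefficient of s^2 is the diagonal entry A[4,4] = 5.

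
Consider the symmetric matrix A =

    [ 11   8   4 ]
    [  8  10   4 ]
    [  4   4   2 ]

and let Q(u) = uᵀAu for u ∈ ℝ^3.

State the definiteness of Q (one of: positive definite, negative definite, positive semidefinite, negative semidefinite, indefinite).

Leading principal minors: Δ_1 = 11, Δ_2 = 46, Δ_3 = 12.
All leading principal minors are positive, so by Sylvester's criterion Q is positive definite.

positive definite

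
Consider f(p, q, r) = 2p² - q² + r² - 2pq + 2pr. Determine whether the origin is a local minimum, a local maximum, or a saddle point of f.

The Hessian at the origin is H = [[4, -2, 2], [-2, -2, 0], [2, 0, 2]].
Applying the same elementary operations to the rows and columns of H produces a congruent diagonal matrix with entries 4, -3, 4/3.
So there are 2 positive, 1 negative pivots.
H is indefinite, so the origin is a saddle point.

saddle point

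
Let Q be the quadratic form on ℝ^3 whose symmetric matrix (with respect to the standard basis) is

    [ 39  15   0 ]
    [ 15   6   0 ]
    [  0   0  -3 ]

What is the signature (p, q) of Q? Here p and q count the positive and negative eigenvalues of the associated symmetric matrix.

(2, 1)

Applying the same elementary operations to the rows and columns of A produces a congruent diagonal matrix with entries 39, 3/13, -3.
That gives 2 positive, 1 negative pivots.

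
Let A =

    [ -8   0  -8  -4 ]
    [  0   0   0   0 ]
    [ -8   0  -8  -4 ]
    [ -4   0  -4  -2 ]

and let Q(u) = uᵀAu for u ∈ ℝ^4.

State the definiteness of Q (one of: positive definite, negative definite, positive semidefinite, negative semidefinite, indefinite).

negative semidefinite

Symmetric row and column elimination reduces A to a congruent diagonal form with pivots -8, 0, 0, 0.
That gives 1 negative, 3 zero pivots.
Hence Q is negative semidefinite.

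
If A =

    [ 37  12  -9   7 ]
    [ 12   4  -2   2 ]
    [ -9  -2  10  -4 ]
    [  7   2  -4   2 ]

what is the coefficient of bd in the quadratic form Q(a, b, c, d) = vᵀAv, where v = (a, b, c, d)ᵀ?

The coefficient of bd is A[2,4] + A[4,2] = 2·2 = 4.

4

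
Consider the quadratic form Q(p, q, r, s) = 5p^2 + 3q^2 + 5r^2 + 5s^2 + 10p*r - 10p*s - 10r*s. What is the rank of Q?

Write A = [[5, 0, 5, -5], [0, 3, 0, 0], [5, 0, 5, -5], [-5, 0, -5, 5]].
Congruent diagonalization of A (simultaneous row and column reduction) yields pivots 5, 3, 0, 0.
That gives 2 positive, 2 zero pivots.
The rank is the number of nonzero pivots: 2.

2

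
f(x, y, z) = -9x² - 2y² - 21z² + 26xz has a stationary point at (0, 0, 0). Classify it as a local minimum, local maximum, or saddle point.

The Hessian at the origin is H = [[-18, 0, 26], [0, -4, 0], [26, 0, -42]].
Congruent diagonalization of H (simultaneous row and column reduction) yields pivots -18, -4, -40/9.
That gives 3 negative pivots.
H is negative definite, so the origin is a strict local maximum.

local maximum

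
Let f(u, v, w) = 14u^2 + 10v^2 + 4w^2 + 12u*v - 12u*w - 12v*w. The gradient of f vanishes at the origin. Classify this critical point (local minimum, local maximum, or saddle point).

The Hessian at the origin is H = [[28, 12, -12], [12, 20, -12], [-12, -12, 8]].
An LDLᵀ factorisation of H has diagonal entries 28, 104/7, -4/13.
Counting signs: 2 positive, 1 negative.
H is indefinite, so the origin is a saddle point.

saddle point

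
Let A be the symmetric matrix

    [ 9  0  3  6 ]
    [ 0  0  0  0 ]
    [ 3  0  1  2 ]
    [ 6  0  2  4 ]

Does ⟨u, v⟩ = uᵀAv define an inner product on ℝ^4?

Applying the same elementary operations to the rows and columns of A produces a congruent diagonal matrix with entries 9, 0, 0, 0.
So there are 1 positive, 3 zero pivots.
Hence Q is positive semidefinite.
⟨·,·⟩ is an inner product exactly when A is positive definite.

no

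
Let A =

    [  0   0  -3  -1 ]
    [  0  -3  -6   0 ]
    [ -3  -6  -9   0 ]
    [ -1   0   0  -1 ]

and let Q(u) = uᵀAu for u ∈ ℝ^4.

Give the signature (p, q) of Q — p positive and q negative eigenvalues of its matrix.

(1, 3)

By Sylvester's law of inertia any congruent diagonalization of A has 1 positive, 3 negative and 0 zero entries.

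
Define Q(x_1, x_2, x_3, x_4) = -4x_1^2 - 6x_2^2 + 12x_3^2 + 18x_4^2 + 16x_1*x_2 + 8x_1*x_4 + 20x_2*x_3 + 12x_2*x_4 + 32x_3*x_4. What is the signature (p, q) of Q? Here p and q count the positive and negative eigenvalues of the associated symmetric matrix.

The associated matrix is A = [[-4, 8, 0, 4], [8, -6, 10, 6], [0, 10, 12, 16], [4, 6, 16, 18]].
Row-reducing A symmetrically gives the diagonal entries -4, 10, 2, 2/5.
So there are 3 positive, 1 negative pivots.

(3, 1)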